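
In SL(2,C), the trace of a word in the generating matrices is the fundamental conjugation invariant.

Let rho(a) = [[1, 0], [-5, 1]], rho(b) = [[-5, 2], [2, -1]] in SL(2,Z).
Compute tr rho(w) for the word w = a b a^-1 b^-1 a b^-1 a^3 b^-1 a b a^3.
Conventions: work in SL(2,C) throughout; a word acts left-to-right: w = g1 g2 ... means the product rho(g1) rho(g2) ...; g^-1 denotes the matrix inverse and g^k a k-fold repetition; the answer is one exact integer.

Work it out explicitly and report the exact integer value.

-446126

rho(a) = [[1, 0], [-5, 1]]
... * rho(b) = [[-5, 2], [2, -1]]  ->  [[-5, 2], [27, -11]]
... * rho(a^-1) = [[1, 0], [5, 1]]  ->  [[5, 2], [-28, -11]]
... * rho(b^-1) = [[-1, -2], [-2, -5]]  ->  [[-9, -20], [50, 111]]
... * rho(a) = [[1, 0], [-5, 1]]  ->  [[91, -20], [-505, 111]]
... * rho(b^-1) = [[-1, -2], [-2, -5]]  ->  [[-51, -82], [283, 455]]
... * rho(a) = [[1, 0], [-5, 1]]  ->  [[359, -82], [-1992, 455]]
... * rho(a) = [[1, 0], [-5, 1]]  ->  [[769, -82], [-4267, 455]]
... * rho(a) = [[1, 0], [-5, 1]]  ->  [[1179, -82], [-6542, 455]]
... * rho(b^-1) = [[-1, -2], [-2, -5]]  ->  [[-1015, -1948], [5632, 10809]]
... * rho(a) = [[1, 0], [-5, 1]]  ->  [[8725, -1948], [-48413, 10809]]
... * rho(b) = [[-5, 2], [2, -1]]  ->  [[-47521, 19398], [263683, -107635]]
... * rho(a) = [[1, 0], [-5, 1]]  ->  [[-144511, 19398], [801858, -107635]]
... * rho(a) = [[1, 0], [-5, 1]]  ->  [[-241501, 19398], [1340033, -107635]]
... * rho(a) = [[1, 0], [-5, 1]]  ->  [[-338491, 19398], [1878208, -107635]]
tr = -338491 + -107635 = -446126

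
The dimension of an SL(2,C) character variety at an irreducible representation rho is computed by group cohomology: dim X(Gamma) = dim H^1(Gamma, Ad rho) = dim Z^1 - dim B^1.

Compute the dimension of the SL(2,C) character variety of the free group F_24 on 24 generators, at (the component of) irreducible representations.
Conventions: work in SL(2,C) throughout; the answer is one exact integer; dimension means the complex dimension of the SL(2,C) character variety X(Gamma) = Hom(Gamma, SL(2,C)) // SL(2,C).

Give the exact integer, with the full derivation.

69

The free group F_24: 24 generators, no relators.
A cocycle picks one sl_2 vector per generator freely, giving dim Z^1 = 3*24 = 72.
At an irreducible rho the centralizer of the image in sl_2 is 0, so the coboundary map sl_2 -> Z^1 is injective: dim B^1 = 3.
dim X = dim H^1 = dim Z^1 - dim B^1 = 72 - 3 = 69.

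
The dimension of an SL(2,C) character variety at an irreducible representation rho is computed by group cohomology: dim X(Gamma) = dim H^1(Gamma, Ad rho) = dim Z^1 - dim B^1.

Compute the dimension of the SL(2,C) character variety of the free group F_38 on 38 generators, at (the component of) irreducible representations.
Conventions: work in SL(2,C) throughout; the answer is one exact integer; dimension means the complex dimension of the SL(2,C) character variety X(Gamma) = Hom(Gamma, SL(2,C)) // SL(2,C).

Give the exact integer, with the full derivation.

The free group F_38: 38 generators, no relators.
So Z^1 = (sl_2)^38 in full: dim Z^1 = 114.
Irreducibility makes the coboundary map sl_2 -> Z^1 injective (trivial centralizer), so dim B^1 = 3.
dim X = dim H^1 = dim Z^1 - dim B^1 = 114 - 3 = 111.

111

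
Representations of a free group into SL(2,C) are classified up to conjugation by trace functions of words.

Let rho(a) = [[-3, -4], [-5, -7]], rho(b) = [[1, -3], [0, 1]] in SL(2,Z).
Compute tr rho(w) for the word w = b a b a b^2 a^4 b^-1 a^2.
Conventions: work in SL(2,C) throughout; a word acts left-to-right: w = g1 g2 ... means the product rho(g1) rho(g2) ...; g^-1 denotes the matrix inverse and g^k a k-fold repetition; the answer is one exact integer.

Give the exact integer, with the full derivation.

rho(b) = [[1, -3], [0, 1]]
... * rho(a) = [[-3, -4], [-5, -7]]  ->  [[12, 17], [-5, -7]]
... * rho(b) = [[1, -3], [0, 1]]  ->  [[12, -19], [-5, 8]]
... * rho(a) = [[-3, -4], [-5, -7]]  ->  [[59, 85], [-25, -36]]
... * rho(b) = [[1, -3], [0, 1]]  ->  [[59, -92], [-25, 39]]
... * rho(b) = [[1, -3], [0, 1]]  ->  [[59, -269], [-25, 114]]
... * rho(a) = [[-3, -4], [-5, -7]]  ->  [[1168, 1647], [-495, -698]]
... * rho(a) = [[-3, -4], [-5, -7]]  ->  [[-11739, -16201], [4975, 6866]]
... * rho(a) = [[-3, -4], [-5, -7]]  ->  [[116222, 160363], [-49255, -67962]]
... * rho(a) = [[-3, -4], [-5, -7]]  ->  [[-1150481, -1587429], [487575, 672754]]
... * rho(b^-1) = [[1, 3], [0, 1]]  ->  [[-1150481, -5038872], [487575, 2135479]]
... * rho(a) = [[-3, -4], [-5, -7]]  ->  [[28645803, 39874028], [-12140120, -16898653]]
... * rho(a) = [[-3, -4], [-5, -7]]  ->  [[-285307549, -393701408], [120913625, 166851051]]
tr = -285307549 + 166851051 = -118456498

-118456498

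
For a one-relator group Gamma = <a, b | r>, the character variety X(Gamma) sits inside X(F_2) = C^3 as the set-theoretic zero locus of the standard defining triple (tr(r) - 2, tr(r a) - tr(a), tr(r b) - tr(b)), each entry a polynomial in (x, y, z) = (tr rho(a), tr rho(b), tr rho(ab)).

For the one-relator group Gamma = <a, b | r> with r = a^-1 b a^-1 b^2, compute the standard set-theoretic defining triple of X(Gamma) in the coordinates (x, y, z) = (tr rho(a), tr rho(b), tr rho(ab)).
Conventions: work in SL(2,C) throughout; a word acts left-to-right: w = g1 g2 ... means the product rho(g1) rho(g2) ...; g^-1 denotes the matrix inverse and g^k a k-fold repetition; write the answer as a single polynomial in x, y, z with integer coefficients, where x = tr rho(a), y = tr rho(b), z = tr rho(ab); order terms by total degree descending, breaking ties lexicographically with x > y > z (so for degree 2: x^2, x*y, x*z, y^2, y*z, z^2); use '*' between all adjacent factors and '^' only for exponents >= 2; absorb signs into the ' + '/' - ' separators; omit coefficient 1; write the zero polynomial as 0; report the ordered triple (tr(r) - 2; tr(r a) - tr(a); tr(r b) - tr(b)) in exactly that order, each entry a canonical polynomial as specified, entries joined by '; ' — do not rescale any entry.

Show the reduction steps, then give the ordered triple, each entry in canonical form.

x^2*y^3 - 2*x*y^2*z - x^2*y + y*z^2 + x*z - y - 2; x*y^3 - y^2*z - 2*x*y - x + z; x^2*y^4 - 2*x*y^3*z - 2*x^2*y^2 + y^2*z^2 + 3*x*y*z - y^2 - z^2 - y + 2

tr(b^2) = tr(b) tr(b) - tr(1)   [square of b] = y^2 - 2
reduce: tr(b^3) = tr(b) tr(b^2) - tr(b)   [square of b] = y^3 - 3*y
tr(b a b) = tr(b) tr(a b) - tr(a)   [square of b] = y*z - x
reduce: tr(b^3 a) = tr(b) tr(b a b) - tr(b a)   [square of b] = y^2*z - x*y - z
tr(b^2 a^-1 b) = tr(b^3) tr(a) - tr(b^3 a)   [inverse elimination on a] = x*y^3 - y^2*z - 2*x*y + z
tr(a b a b) = tr(b a) tr(b a) - tr(1)   [split at a repeated b] = z^2 - 2
so tr(a b a) = tr(a) tr(b a) - tr(b)   [square of a] = x*z - y
tr(b a b^2 a) = tr(b) tr(a b a b) - tr(a b a)   [square of b] = y*z^2 - x*z - y
tr(b^2 a^-1 b a) = tr(b a b^2) tr(a) - tr(b a b^2 a)   [inverse elimination on a] = x*y^2*z - x^2*y - y*z^2 + y
so tr(a^-1 b a^-1 b^2) = tr(b^2 a^-1 b) tr(a) - tr(b^2 a^-1 b a)   [inverse elimination on a] = x^2*y^3 - 2*x*y^2*z - x^2*y + y*z^2 + x*z - y
tr(b^4) = tr(b) tr(b^3) - tr(b^2)  (reduce the b square) = y^4 - 4*y^2 + 2
so tr(b^4 a) = tr(b) tr(a b^3) - tr(a b^2)  (reduce the b square) = y^3*z - x*y^2 - 2*y*z + x
reduce: tr(b a^-1 b^3) = tr(b^4) tr(a) - tr(b^4 a)  (eliminate a^-1) = x*y^4 - y^3*z - 3*x*y^2 + 2*y*z + x
tr(b^3 a b a) = tr(b) tr(a b a b^2) - tr(a b a b)  (reduce the b square) = y^2*z^2 - x*y*z - y^2 - z^2 + 2
tr(b a^-1 b^3 a) = tr(b^3 a b) tr(a) - tr(b^3 a b a)  (eliminate a^-1) = x*y^3*z - x^2*y^2 - y^2*z^2 - x*y*z + x^2 + y^2 + z^2 - 2
tr(a^-1 b a^-1 b^3) = tr(b a^-1 b^3) tr(a) - tr(b a^-1 b^3 a)  (eliminate a^-1) = x^2*y^4 - 2*x*y^3*z - 2*x^2*y^2 + y^2*z^2 + 3*x*y*z - y^2 - z^2 + 2
assemble the triple (tr(r) - 2; tr(r a) - x; tr(r b) - y)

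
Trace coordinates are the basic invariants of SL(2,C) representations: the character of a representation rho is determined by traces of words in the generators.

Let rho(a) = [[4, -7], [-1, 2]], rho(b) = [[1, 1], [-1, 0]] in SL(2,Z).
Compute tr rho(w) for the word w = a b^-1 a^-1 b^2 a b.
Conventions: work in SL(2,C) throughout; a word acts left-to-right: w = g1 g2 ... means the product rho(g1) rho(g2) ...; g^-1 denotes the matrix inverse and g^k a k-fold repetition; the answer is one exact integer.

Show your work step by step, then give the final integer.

rho(a) = [[4, -7], [-1, 2]]
... * rho(b^-1) = [[0, -1], [1, 1]]  ->  [[-7, -11], [2, 3]]
... * rho(a^-1) = [[2, 7], [1, 4]]  ->  [[-25, -93], [7, 26]]
... * rho(b) = [[1, 1], [-1, 0]]  ->  [[68, -25], [-19, 7]]
... * rho(b) = [[1, 1], [-1, 0]]  ->  [[93, 68], [-26, -19]]
... * rho(a) = [[4, -7], [-1, 2]]  ->  [[304, -515], [-85, 144]]
... * rho(b) = [[1, 1], [-1, 0]]  ->  [[819, 304], [-229, -85]]
tr = 819 + -85 = 734

734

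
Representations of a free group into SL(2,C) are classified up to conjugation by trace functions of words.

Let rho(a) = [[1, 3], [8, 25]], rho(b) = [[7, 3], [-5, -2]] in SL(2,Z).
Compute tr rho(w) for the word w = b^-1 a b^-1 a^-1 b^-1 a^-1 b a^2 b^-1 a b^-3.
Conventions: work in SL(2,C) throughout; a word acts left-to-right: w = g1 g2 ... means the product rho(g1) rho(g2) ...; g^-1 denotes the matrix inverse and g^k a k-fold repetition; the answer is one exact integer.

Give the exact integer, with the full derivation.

rho(b^-1) = [[-2, -3], [5, 7]]
... * rho(a) = [[1, 3], [8, 25]]  ->  [[-26, -81], [61, 190]]
... * rho(b^-1) = [[-2, -3], [5, 7]]  ->  [[-353, -489], [828, 1147]]
... * rho(a^-1) = [[25, -3], [-8, 1]]  ->  [[-4913, 570], [11524, -1337]]
... * rho(b^-1) = [[-2, -3], [5, 7]]  ->  [[12676, 18729], [-29733, -43931]]
... * rho(a^-1) = [[25, -3], [-8, 1]]  ->  [[167068, -19299], [-391877, 45268]]
... * rho(b) = [[7, 3], [-5, -2]]  ->  [[1265971, 539802], [-2969479, -1266167]]
... * rho(a) = [[1, 3], [8, 25]]  ->  [[5584387, 17292963], [-13098815, -40562612]]
... * rho(a) = [[1, 3], [8, 25]]  ->  [[143928091, 449077236], [-337599711, -1053361745]]
... * rho(b^-1) = [[-2, -3], [5, 7]]  ->  [[1957529998, 2711756379], [-4591609303, -6360733082]]
... * rho(a) = [[1, 3], [8, 25]]  ->  [[23651581030, 73666499469], [-55477473959, -172793154959]]
... * rho(b^-1) = [[-2, -3], [5, 7]]  ->  [[321029335285, 444710753193], [-753010826877, -1043119662836]]
... * rho(b^-1) = [[-2, -3], [5, 7]]  ->  [[1581495095395, 2149887266496], [-3709576660426, -5042805159221]]
... * rho(b^-1) = [[-2, -3], [5, 7]]  ->  [[7586446141690, 10304725579287], [-17794872475253, -24170906133269]]
tr = 7586446141690 + -24170906133269 = -16584459991579

-16584459991579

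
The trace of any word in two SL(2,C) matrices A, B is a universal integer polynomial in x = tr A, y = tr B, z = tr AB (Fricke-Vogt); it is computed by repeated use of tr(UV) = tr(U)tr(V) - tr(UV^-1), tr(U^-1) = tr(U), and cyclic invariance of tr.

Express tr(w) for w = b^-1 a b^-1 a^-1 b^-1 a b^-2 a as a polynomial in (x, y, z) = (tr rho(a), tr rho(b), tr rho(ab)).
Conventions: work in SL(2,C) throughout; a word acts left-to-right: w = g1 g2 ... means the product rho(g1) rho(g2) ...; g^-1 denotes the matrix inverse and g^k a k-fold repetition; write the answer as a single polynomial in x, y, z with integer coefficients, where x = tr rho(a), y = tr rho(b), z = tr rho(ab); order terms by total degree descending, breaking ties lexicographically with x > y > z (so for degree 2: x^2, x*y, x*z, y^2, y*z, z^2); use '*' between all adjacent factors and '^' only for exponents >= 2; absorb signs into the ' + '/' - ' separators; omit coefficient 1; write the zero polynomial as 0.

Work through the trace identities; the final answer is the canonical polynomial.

x^3*y^4*z - x^4*y^3 - 3*x^2*y^3*z^2 + x^3*y^2*z + 3*x*y^2*z^3 + x^4*y + 2*x^2*y^3 + x^2*y*z^2 - y*z^4 - x^3*z - 5*x*y^2*z - x*z^3 - 2*x^2*y + 3*y*z^2 + 3*x*z - y

tr(a^2) = tr(a) * tr(a) - tr(1) = x^2 - 2
tr(a^3) = tr(a) * tr(a^2) - tr(a) = x^3 - 3*x
tr(a b a) = tr(a) * tr(b a) - tr(b) = x*z - y
tr(a^3 b) = tr(a) * tr(a b a) - tr(a b) = x^2*z - x*y - z
tr(b^-1 a^3) = tr(a^3) * tr(b) - tr(a^3 b) = x^3*y - x^2*z - 2*x*y + z
tr(a^2 b^-2 a) = tr(b^-1 a^3) * tr(b) - tr(b^-1 a^3 b) = x^3*y^2 - x^2*y*z - x^3 - 2*x*y^2 + y*z + 3*x
tr(b a b a) = tr(b a) * tr(b a) - tr(1) = z^2 - 2
tr(b a b) = tr(b) * tr(a b) - tr(a) = y*z - x
tr(a b a^2 b) = tr(a) * tr(b a b a) - tr(b a b) = x*z^2 - y*z - x
tr(a b a^2 b^-1) = tr(a b a^2) * tr(b) - tr(a b a^2 b) = x^2*y*z - x*y^2 - x*z^2 + x
tr(a^2 b^-2 a b) = tr(a b a^2 b^-1) * tr(b) - tr(a b a^2) = x^2*y^2*z - x*y^3 - x*y*z^2 - x^2*z + 2*x*y + z
tr(a b^-2 a b^-1 a) = tr(a^2 b^-2 a) * tr(b) - tr(a^2 b^-2 a b) = x^3*y^3 - 2*x^2*y^2*z - x^3*y - x*y^3 + x*y*z^2 + x^2*z + y^2*z + x*y - z
tr(b^-1 a^2 b a) = tr(a^2 b a) * tr(b) - tr(a^2 b a b) = x^2*y*z - x*y^2 - x*z^2 + x
tr(a b a b^-2 a) = tr(b^-1 a^2 b a) * tr(b) - tr(b^-1 a^2 b a b) = x^2*y^2*z - x*y^3 - x*y*z^2 - x^2*z + 2*x*y + z
tr(a b a b a b) = tr(a b a b) * tr(a b) - tr(b a) = z^3 - 3*z
tr(a b a b a b^-1) = tr(a b a b a) * tr(b) - tr(a b a b a b) = x*y*z^2 - y^2*z - z^3 - x*y + 3*z
tr(a b a b^-2 a b) = tr(a b a b a b^-1) * tr(b) - tr(a b a b a) = x*y^2*z^2 - y^3*z - y*z^3 - x*y^2 - x*z^2 + 4*y*z + x
tr(a b^-2 a b^-1 a b) = tr(a b a b^-2 a) * tr(b) - tr(a b a b^-2 a b) = x^2*y^3*z - x*y^4 - 2*x*y^2*z^2 - x^2*y*z + y^3*z + y*z^3 + 3*x*y^2 + x*z^2 - 3*y*z - x
tr(b^-1 a b^-1 a b^-1 a b^-1) = tr(a b^-2 a b^-1 a) * tr(b) - tr(a b^-2 a b^-1 a b) = x^3*y^4 - 3*x^2*y^3*z - x^3*y^2 + 3*x*y^2*z^2 + 2*x^2*y*z - y*z^3 - 2*x*y^2 - x*z^2 + 2*y*z + x
tr(a^4) = tr(a) * tr(a^3) - tr(a^2) = x^4 - 4*x^2 + 2
tr(a^4 b) = tr(a) * tr(a b a^2) - tr(a b a) = x^3*z - x^2*y - 2*x*z + y
tr(a^2 b^-1 a^2) = tr(a^4) * tr(b) - tr(a^4 b) = x^4*y - x^3*z - 3*x^2*y + 2*x*z + y
tr(b a^2 b) = tr(b) * tr(a^2 b) - tr(a^2) = x*y*z - x^2 - y^2 + 2
tr(a^2 b a^2 b) = tr(a) * tr(b a^2 b a) - tr(b a^2 b) = x^2*z^2 - 2*x*y*z + y^2 - 2
tr(a^2 b^-1 a^2 b) = tr(a^2 b a^2) * tr(b) - tr(a^2 b a^2 b) = x^3*y*z - x^2*y^2 - x^2*z^2 + 2
tr(a b^-1 a^2 b^-1 a) = tr(a^2 b^-1 a^2) * tr(b) - tr(a^2 b^-1 a^2 b) = x^4*y^2 - 2*x^3*y*z - 2*x^2*y^2 + x^2*z^2 + 2*x*y*z + y^2 - 2
tr(a b a^3 b) = tr(a) * tr(a b a b a) - tr(a b a b) = x^2*z^2 - x*y*z - x^2 - z^2 + 2
tr(a^2 b^-1 a b a) = tr(a b a^3) * tr(b) - tr(a b a^3 b) = x^3*y*z - x^2*y^2 - x^2*z^2 - x*y*z + x^2 + y^2 + z^2 - 2
tr(b a b a b) = tr(b) * tr(a b a b) - tr(a b a) = y*z^2 - x*z - y
tr(a b a b a^2 b) = tr(a) * tr(b a b a b a) - tr(b a b a b) = x*z^3 - y*z^2 - 2*x*z + y
tr(a^2 b^-1 a b a b) = tr(a b a b a^2) * tr(b) - tr(a b a b a^2 b) = x^2*y*z^2 - x*y^2*z - x*z^3 - x^2*y + 2*x*z + y
tr(a b^-1 a^2 b^-1 a b) = tr(a^2 b^-1 a b a) * tr(b) - tr(a^2 b^-1 a b a b) = x^3*y^2*z - x^2*y^3 - 2*x^2*y*z^2 + x*z^3 + 2*x^2*y + y^3 + y*z^2 - 2*x*z - 3*y
tr(a b^-1 a b^-1 a b^-1 a) = tr(a b^-1 a^2 b^-1 a) * tr(b) - tr(a b^-1 a^2 b^-1 a b) = x^4*y^3 - 3*x^3*y^2*z - x^2*y^3 + 3*x^2*y*z^2 + 2*x*y^2*z - x*z^3 - 2*x^2*y - y*z^2 + 2*x*z + y
tr(a b a b^-1 a b a) = tr(a b a^2 b a) * tr(b) - tr(a b a^2 b a b) = x^2*y*z^2 - 2*x*y^2*z - x*z^3 + y^3 + y*z^2 + 2*x*z - 3*y
tr(a b a b a b a b) = tr(b a) * tr(b a b a b a) - tr(b^-1 a^-1 b^-1 a^-1) = z^4 - 4*z^2 + 2
tr(a b a b^-1 a b a b) = tr(a b a b a b a) * tr(b) - tr(a b a b a b a b) = x*y*z^3 - y^2*z^2 - z^4 - 2*x*y*z + y^2 + 4*z^2 - 2
tr(a b^-1 a b a b^-1 a b) = tr(a b a b^-1 a b a) * tr(b) - tr(a b a b^-1 a b a b) = x^2*y^2*z^2 - 2*x*y^3*z - 2*x*y*z^3 + y^4 + 2*y^2*z^2 + z^4 + 4*x*y*z - 4*y^2 - 4*z^2 + 2
tr(a b^-1 a b^-1 a b^-1 a b) = tr(a b^-1 a b a b^-1 a) * tr(b) - tr(a b^-1 a b a b^-1 a b) = x^3*y^3*z - x^2*y^4 - 3*x^2*y^2*z^2 + 2*x*y^3*z + 3*x*y*z^3 + 2*x^2*y^2 - y^2*z^2 - z^4 - 6*x*y*z + y^2 + 4*z^2 - 2
tr(b^-1 a b^-1 a b^-1 a b^-1 a) = tr(a b^-1 a b^-1 a b^-1 a) * tr(b) - tr(a b^-1 a b^-1 a b^-1 a b) = x^4*y^4 - 4*x^3*y^3*z + 6*x^2*y^2*z^2 - 4*x*y*z^3 - 4*x^2*y^2 + z^4 + 8*x*y*z - 4*z^2 + 2
tr(a b^-1 a b^-1 a^-1 b^-1 a b^-1) = tr(b^-1 a b^-1 a b^-1 a b^-1) * tr(a) - tr(b^-1 a b^-1 a b^-1 a b^-1 a) = x^3*y^3*z - x^4*y^2 - 3*x^2*y^2*z^2 + 2*x^3*y*z + 3*x*y*z^3 + 2*x^2*y^2 - x^2*z^2 - z^4 - 6*x*y*z + x^2 + 4*z^2 - 2
tr(a^2 b^-1) = tr(a^2) * tr(b) - tr(a^2 b) = x^2*y - x*z - y
tr(a^3 b^-1 a^-1 b) = tr(b a^3 b^-1) * tr(a) - tr(b a^3 b^-1 a) = -x^3*y*z + x^4 + x^2*y^2 + x^2*z^2 + x*y*z - 4*x^2 - y^2 - z^2 + 2
tr(a b^-1 a^-1 b^-1 a^2) = tr(a^3 b^-1 a^-1) * tr(b) - tr(a^3 b^-1 a^-1 b) = x^3*y*z - x^4 - x^2*z^2 - 2*x*y*z + 4*x^2 + z^2 - 2
tr(a b a b^-1) = tr(a b a) * tr(b) - tr(a b a b) = x*y*z - y^2 - z^2 + 2
tr(a^2 b a b^-1 a^-1 b) = tr(b a^2 b a b^-1) * tr(a) - tr(b a^2 b a b^-1 a) = -x^2*y*z^2 + x^3*z + 2*x*y^2*z + x*z^3 - x^2*y - y^3 - y*z^2 - 3*x*z + 3*y
tr(a b^-1 a^-1 b^-1 a^2 b) = tr(a^2 b a b^-1 a^-1) * tr(b) - tr(a^2 b a b^-1 a^-1 b) = x^2*y*z^2 - x^3*z - x*y^2*z - x*z^3 + x^2*y + 3*x*z - y
tr(a b^-1 a b^-1 a^-1 b^-1 a) = tr(a b^-1 a^-1 b^-1 a^2) * tr(b) - tr(a b^-1 a^-1 b^-1 a^2 b) = x^3*y^2*z - x^4*y - 2*x^2*y*z^2 + x^3*z - x*y^2*z + x*z^3 + 3*x^2*y + y*z^2 - 3*x*z - y
tr(b^-1 a b^-1 a^-1 b^-1 a b^-2 a) = tr(a b^-1 a b^-1 a^-1 b^-1 a b^-1) * tr(b) - tr(a b^-1 a b^-1 a^-1 b^-1 a) = x^3*y^4*z - x^4*y^3 - 3*x^2*y^3*z^2 + x^3*y^2*z + 3*x*y^2*z^3 + x^4*y + 2*x^2*y^3 + x^2*y*z^2 - y*z^4 - x^3*z - 5*x*y^2*z - x*z^3 - 2*x^2*y + 3*y*z^2 + 3*x*z - y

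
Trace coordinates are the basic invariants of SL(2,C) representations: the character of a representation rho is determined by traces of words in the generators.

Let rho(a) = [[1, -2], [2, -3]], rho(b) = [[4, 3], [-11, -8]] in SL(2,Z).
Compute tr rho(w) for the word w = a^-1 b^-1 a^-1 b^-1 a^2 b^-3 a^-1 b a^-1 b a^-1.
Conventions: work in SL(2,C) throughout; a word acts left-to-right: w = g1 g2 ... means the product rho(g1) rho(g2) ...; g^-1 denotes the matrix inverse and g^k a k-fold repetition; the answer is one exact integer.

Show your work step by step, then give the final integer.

-21738124200

rho(a^-1) = [[-3, 2], [-2, 1]]
... * rho(b^-1) = [[-8, -3], [11, 4]]  ->  [[46, 17], [27, 10]]
... * rho(a^-1) = [[-3, 2], [-2, 1]]  ->  [[-172, 109], [-101, 64]]
... * rho(b^-1) = [[-8, -3], [11, 4]]  ->  [[2575, 952], [1512, 559]]
... * rho(a) = [[1, -2], [2, -3]]  ->  [[4479, -8006], [2630, -4701]]
... * rho(a) = [[1, -2], [2, -3]]  ->  [[-11533, 15060], [-6772, 8843]]
... * rho(b^-1) = [[-8, -3], [11, 4]]  ->  [[257924, 94839], [151449, 55688]]
... * rho(b^-1) = [[-8, -3], [11, 4]]  ->  [[-1020163, -394416], [-599024, -231595]]
... * rho(b^-1) = [[-8, -3], [11, 4]]  ->  [[3822728, 1482825], [2244647, 870692]]
... * rho(a^-1) = [[-3, 2], [-2, 1]]  ->  [[-14433834, 9128281], [-8475325, 5359986]]
... * rho(b) = [[4, 3], [-11, -8]]  ->  [[-158146427, -116327750], [-92861146, -68305863]]
... * rho(a^-1) = [[-3, 2], [-2, 1]]  ->  [[707094781, -432620604], [415195164, -254028155]]
... * rho(b) = [[4, 3], [-11, -8]]  ->  [[7587205768, 5582249175], [4455090361, 3277810732]]
... * rho(a^-1) = [[-3, 2], [-2, 1]]  ->  [[-33926115654, 20756660711], [-19920892547, 12187991454]]
tr = -33926115654 + 12187991454 = -21738124200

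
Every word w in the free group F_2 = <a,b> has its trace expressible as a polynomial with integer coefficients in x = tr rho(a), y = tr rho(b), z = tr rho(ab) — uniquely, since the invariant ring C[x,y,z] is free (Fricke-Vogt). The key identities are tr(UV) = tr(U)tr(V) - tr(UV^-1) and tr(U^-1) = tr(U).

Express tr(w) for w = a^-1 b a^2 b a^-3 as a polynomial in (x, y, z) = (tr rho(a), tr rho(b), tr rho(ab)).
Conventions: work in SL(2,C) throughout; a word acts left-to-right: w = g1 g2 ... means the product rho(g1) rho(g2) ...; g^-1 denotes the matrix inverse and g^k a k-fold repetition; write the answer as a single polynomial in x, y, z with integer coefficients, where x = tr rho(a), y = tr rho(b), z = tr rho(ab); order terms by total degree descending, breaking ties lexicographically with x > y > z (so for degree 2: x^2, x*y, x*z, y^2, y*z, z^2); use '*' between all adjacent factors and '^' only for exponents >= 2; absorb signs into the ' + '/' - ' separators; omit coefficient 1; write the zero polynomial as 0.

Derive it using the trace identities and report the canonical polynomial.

tr(a^2 b) = tr(a)*tr(b a) - tr(b)   [square of a] = x*z - y
tr(a^2) = tr(a)*tr(a) - tr(1)   [square of a] = x^2 - 2
tr(b a^2 b) = tr(b)*tr(a^2 b) - tr(a^2)   [square of b] = x*y*z - x^2 - y^2 + 2
tr(b a b a) = tr(a b)*tr(a b) - tr(1)   [split at a repeated a] = z^2 - 2
tr(b a b) = tr(b)*tr(a b) - tr(a)   [square of b] = y*z - x
tr(b a^2 b a) = tr(a)*tr(b a b a) - tr(b a b)   [square of a] = x*z^2 - y*z - x
tr(b a^2 b a^-1) = tr(b a^2 b)*tr(a) - tr(b a^2 b a)   [inverse elimination on a] = x^2*y*z - x^3 - x*y^2 - x*z^2 + y*z + 3*x
tr(b a^2 b a^-2) = tr(b a^2 b a^-1)*tr(a) - tr(b a^2 b)   [inverse elimination on a] = x^3*y*z - x^4 - x^2*y^2 - x^2*z^2 + 4*x^2 + y^2 - 2
tr(b a^2 b a^-3) = tr(b a^2 b a^-2)*tr(a) - tr(b a^2 b a^-1)   [inverse elimination on a] = x^4*y*z - x^5 - x^3*y^2 - x^3*z^2 - x^2*y*z + 5*x^3 + 2*x*y^2 + x*z^2 - y*z - 5*x
tr(a^-1 b a^2 b a^-3) = tr(b a^2 b a^-3)*tr(a) - tr(b a^2 b a^-2)   [inverse elimination on a] = x^5*y*z - x^6 - x^4*y^2 - x^4*z^2 - 2*x^3*y*z + 6*x^4 + 3*x^2*y^2 + 2*x^2*z^2 - x*y*z - 9*x^2 - y^2 + 2

x^5*y*z - x^6 - x^4*y^2 - x^4*z^2 - 2*x^3*y*z + 6*x^4 + 3*x^2*y^2 + 2*x^2*z^2 - x*y*z - 9*x^2 - y^2 + 2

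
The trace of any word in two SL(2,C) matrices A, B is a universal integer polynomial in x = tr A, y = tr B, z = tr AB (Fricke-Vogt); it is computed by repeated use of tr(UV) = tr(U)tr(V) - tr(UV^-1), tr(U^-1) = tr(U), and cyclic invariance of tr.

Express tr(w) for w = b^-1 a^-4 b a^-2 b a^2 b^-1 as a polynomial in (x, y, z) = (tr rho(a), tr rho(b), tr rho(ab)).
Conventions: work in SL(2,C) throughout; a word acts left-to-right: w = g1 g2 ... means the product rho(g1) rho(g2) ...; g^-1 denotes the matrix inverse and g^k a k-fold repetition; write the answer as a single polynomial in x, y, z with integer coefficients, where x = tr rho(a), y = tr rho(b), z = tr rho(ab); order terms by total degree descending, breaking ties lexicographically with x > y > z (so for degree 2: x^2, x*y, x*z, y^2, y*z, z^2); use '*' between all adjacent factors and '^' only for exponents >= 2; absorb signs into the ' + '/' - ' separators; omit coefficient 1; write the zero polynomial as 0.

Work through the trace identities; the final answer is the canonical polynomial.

-x^7*y^3*z + x^8*y^2 + x^6*y^4 + 2*x^6*y^2*z^2 - x^7*y*z + 2*x^5*y^3*z - x^5*y*z^3 - 7*x^6*y^2 - 3*x^4*y^4 - 5*x^4*y^2*z^2 + 6*x^5*y*z + 2*x^3*y*z^3 + 14*x^4*y^2 + 2*x^2*y^4 + 2*x^2*y^2*z^2 - 7*x^3*y*z - 9*x^2*y^2 - x^2*z^2 + 2

apply: tr(b^2) = tr(b)*tr(b) - tr(1) = y^2 - 2
use: tr(b^2 a) = tr(b)*tr(a b) - tr(a) = y*z - x
tr(a^-1 b^2) = tr(b^2)*tr(a) - tr(b^2 a) = x*y^2 - y*z - x
apply: tr(b^3 a) = tr(b)*tr(b a b) - tr(b a) = y^2*z - x*y - z
use: tr(b^3) = tr(b)*tr(b^2) - tr(b) = y^3 - 3*y
use: tr(b^2 a^2 b) = tr(a)*tr(b^3 a) - tr(b^3) = x*y^2*z - x^2*y - y^3 - x*z + 3*y
tr(b a b a) = tr(b a)*tr(b a) - tr(1)   [split at repeated b] = z^2 - 2
tr(a^2 b a b) = tr(a)*tr(b a b a) - tr(b a b) = x*z^2 - y*z - x
apply: tr(b a^2) = tr(a)*tr(b a) - tr(b) = x*z - y
tr(a^2 b a) = tr(a)*tr(b a^2) - tr(b a) = x^2*z - x*y - z
tr(b^2 a^2 b a) = tr(b)*tr(a^2 b a b) - tr(a^2 b a) = x*y*z^2 - x^2*z - y^2*z + z
use: tr(a^-1 b^2 a^2 b) = tr(b^2 a^2 b)*tr(a) - tr(b^2 a^2 b a) = x^2*y^2*z - x^3*y - x*y^3 - x*y*z^2 + y^2*z + 3*x*y - z
tr(a^-1 b^2 a^2 b a^-1) = tr(a^-1 b^2 a^2 b)*tr(a) - tr(a^-1 b^2 a^2 b a) = x^3*y^2*z - x^4*y - x^2*y^3 - x^2*y*z^2 + 4*x^2*y + y^3 - 3*y
tr(a^-3 b^2 a^2 b) = tr(a^-1 b^2 a^2 b a^-1)*tr(a) - tr(a^-1 b^2 a^2 b) = x^4*y^2*z - x^5*y - x^3*y^3 - x^3*y*z^2 - x^2*y^2*z + 5*x^3*y + 2*x*y^3 + x*y*z^2 - y^2*z - 6*x*y + z
tr(b a^2 b^-1 a^-3 b) = tr(a^-3 b^2 a^2)*tr(b) - tr(a^-3 b^2 a^2 b) = -x^4*y^2*z + x^5*y + x^3*y^3 + x^3*y*z^2 + x^2*y^2*z - 5*x^3*y - x*y^3 - x*y*z^2 + 5*x*y - z
apply: tr(b a b a^2 b) = tr(b)*tr(a b a^2 b) - tr(a b a^2) = x*y*z^2 - x^2*z - y^2*z + z
apply: tr(b a b a b a) = tr(a b)*tr(a b a b) - tr(a^-1 b^-1)   [split at repeated a] = z^3 - 3*z
tr(b a b a b) = tr(b)*tr(a b a b) - tr(a b a) = y*z^2 - x*z - y
apply: tr(b a b a^2 b a) = tr(a)*tr(b a b a b a) - tr(b a b a b) = x*z^3 - y*z^2 - 2*x*z + y
use: tr(a^-1 b a b a^2 b) = tr(b a b a^2 b)*tr(a) - tr(b a b a^2 b a) = x^2*y*z^2 - x^3*z - x*y^2*z - x*z^3 + y*z^2 + 3*x*z - y
apply: tr(a^-2 b a b a^2 b) = tr(a^-1 b a b a^2 b)*tr(a) - tr(a^-1 b a b a^2 b a) = x^3*y*z^2 - x^4*z - x^2*y^2*z - x^2*z^3 + 4*x^2*z + y^2*z - x*y - z
tr(a^-2 b a b a^2 b^-1) = tr(a^-2 b a b a^2)*tr(b) - tr(a^-2 b a b a^2 b) = -x^3*y*z^2 + x^4*z + x^2*y^2*z + x^2*z^3 - 4*x^2*z + z
apply: tr(a b a b a^2) = tr(a)*tr(b a b a^2) - tr(b a b a) = x^2*z^2 - x*y*z - x^2 - z^2 + 2
apply: tr(b a b a^2 b^-1 a) = tr(a b a b a^2)*tr(b) - tr(a b a b a^2 b) = x^2*y*z^2 - x*y^2*z - x*z^3 - x^2*y + 2*x*z + y
use: tr(a^-1 b a b a^2 b^-1) = tr(b a b a^2 b^-1)*tr(a) - tr(b a b a^2 b^-1 a) = -x^2*y*z^2 + x^3*z + x*y^2*z + x*z^3 - 3*x*z - y
use: tr(b a^2 b^-1 a^-3 b a) = tr(a^-2 b a b a^2 b^-1)*tr(a) - tr(a^-2 b a b a^2 b^-1 a) = -x^4*y*z^2 + x^5*z + x^3*y^2*z + x^3*z^3 + x^2*y*z^2 - 5*x^3*z - x*y^2*z - x*z^3 + 4*x*z + y
apply: tr(a^-3 b a^-1 b a^2 b^-1) = tr(b a^2 b^-1 a^-3 b)*tr(a) - tr(b a^2 b^-1 a^-3 b a) = -x^5*y^2*z + x^6*y + x^4*y^3 + 2*x^4*y*z^2 - x^5*z - x^3*z^3 - 5*x^4*y - x^2*y^3 - 2*x^2*y*z^2 + 5*x^3*z + x*y^2*z + x*z^3 + 5*x^2*y - 5*x*z - y
tr(a b^2 a) = tr(a)*tr(b^2 a) - tr(b^2) = x*y*z - x^2 - y^2 + 2
apply: tr(a b^2 a^2) = tr(a)*tr(a b^2 a) - tr(a b^2) = x^2*y*z - x^3 - x*y^2 - y*z + 3*x
apply: tr(b a^2 b^-1 a b) = tr(a b^2 a^2)*tr(b) - tr(a b^2 a^2 b) = x^2*y^2*z - x^3*y - x*y^3 - x*y*z^2 + x^2*z + 3*x*y - z
apply: tr(b a^-1 b a^2 b^-1 a) = tr(b a^2 b^-1 a b)*tr(a) - tr(b a^2 b^-1 a b a) = x^3*y^2*z - x^4*y - x^2*y^3 - 2*x^2*y*z^2 + x^3*z + x*y^2*z + x*z^3 + 4*x^2*y - 3*x*z - y
tr(b a^-1 b a^2 b^-1 a^-1) = tr(b a^-1 b a^2 b^-1)*tr(a) - tr(b a^-1 b a^2 b^-1 a) = -x^3*y^2*z + x^4*y + x^2*y^3 + 2*x^2*y*z^2 - x^3*z - x*y^2*z - x*z^3 - 4*x^2*y + 4*x*z + y
tr(a^-2 b a^-1 b a^2 b^-1) = tr(b a^-1 b a^2 b^-1 a^-1)*tr(a) - tr(b a^-1 b a^2 b^-1) = -x^4*y^2*z + x^5*y + x^3*y^3 + 2*x^3*y*z^2 - x^4*z - x^2*y^2*z - x^2*z^3 - 4*x^3*y + 4*x^2*z + x*y - z
apply: tr(a^-1 b a^2 b^-1 a^-4 b) = tr(a^-3 b a^-1 b a^2 b^-1)*tr(a) - tr(a^-3 b a^-1 b a^2 b^-1 a) = -x^6*y^2*z + x^7*y + x^5*y^3 + 2*x^5*y*z^2 - x^6*z + x^4*y^2*z - x^4*z^3 - 6*x^5*y - 2*x^3*y^3 - 4*x^3*y*z^2 + 6*x^4*z + 2*x^2*y^2*z + 2*x^2*z^3 + 9*x^3*y - 9*x^2*z - 2*x*y + z
tr(b^2 a^2 b^-1 a^-1) = tr(a^-1 b^2 a^2)*tr(b) - tr(a^-1 b^2 a^2 b) = -x^2*y^2*z + x^3*y + x*y^3 + x*y*z^2 - 4*x*y + z
apply: tr(a^-1 b^2 a^2 b^-1 a^-1) = tr(b^2 a^2 b^-1 a^-1)*tr(a) - tr(b^2 a^2 b^-1) = -x^3*y^2*z + x^4*y + x^2*y^3 + x^2*y*z^2 - 4*x^2*y + y
tr(b a^2 b^-1 a^-4 b) = tr(a^-1 b^2 a^2 b^-1 a^-2)*tr(a) - tr(a^-1 b^2 a^2 b^-1 a^-1) = -x^5*y^2*z + x^6*y + x^4*y^3 + x^4*y*z^2 + 2*x^3*y^2*z - 6*x^4*y - 2*x^2*y^3 - 2*x^2*y*z^2 + 9*x^2*y - x*z - y
tr(a^-4 b a^-2 b a^2 b^-1) = tr(a^-1 b a^2 b^-1 a^-4 b)*tr(a) - tr(a^-1 b a^2 b^-1 a^-4 b a) = -x^7*y^2*z + x^8*y + x^6*y^3 + 2*x^6*y*z^2 - x^7*z + 2*x^5*y^2*z - x^5*z^3 - 7*x^6*y - 3*x^4*y^3 - 5*x^4*y*z^2 + 6*x^5*z + 2*x^3*z^3 + 15*x^4*y + 2*x^2*y^3 + 2*x^2*y*z^2 - 9*x^3*z - 11*x^2*y + 2*x*z + y
use: tr(b a^-1 b a) = tr(b a b)*tr(a) - tr(b a b a) = x*y*z - x^2 - z^2 + 2
tr(b a^-1 b a^-1) = tr(b a^-1 b)*tr(a) - tr(b a^-1 b a) = x^2*y^2 - 2*x*y*z + z^2 - 2
use: tr(a^-1 b a^-2 b) = tr(b a^-1 b a^-1)*tr(a) - tr(b a^-1 b) = x^3*y^2 - 2*x^2*y*z - x*y^2 + x*z^2 + y*z - x
apply: tr(b a^-2 b) = tr(b^2 a^-1)*tr(a) - tr(b^2) = x^2*y^2 - x*y*z - x^2 - y^2 + 2
tr(a^-2 b a^-2 b) = tr(a^-1 b a^-2 b)*tr(a) - tr(a^-1 b a^-2 b a) = x^4*y^2 - 2*x^3*y*z - 2*x^2*y^2 + x^2*z^2 + 2*x*y*z + y^2 - 2
use: tr(b^-1 a^-4 b a^-2 b a^2 b^-1) = tr(a^-4 b a^-2 b a^2 b^-1)*tr(b) - tr(a^-4 b a^-2 b a^2) = -x^7*y^3*z + x^8*y^2 + x^6*y^4 + 2*x^6*y^2*z^2 - x^7*y*z + 2*x^5*y^3*z - x^5*y*z^3 - 7*x^6*y^2 - 3*x^4*y^4 - 5*x^4*y^2*z^2 + 6*x^5*y*z + 2*x^3*y*z^3 + 14*x^4*y^2 + 2*x^2*y^4 + 2*x^2*y^2*z^2 - 7*x^3*y*z - 9*x^2*y^2 - x^2*z^2 + 2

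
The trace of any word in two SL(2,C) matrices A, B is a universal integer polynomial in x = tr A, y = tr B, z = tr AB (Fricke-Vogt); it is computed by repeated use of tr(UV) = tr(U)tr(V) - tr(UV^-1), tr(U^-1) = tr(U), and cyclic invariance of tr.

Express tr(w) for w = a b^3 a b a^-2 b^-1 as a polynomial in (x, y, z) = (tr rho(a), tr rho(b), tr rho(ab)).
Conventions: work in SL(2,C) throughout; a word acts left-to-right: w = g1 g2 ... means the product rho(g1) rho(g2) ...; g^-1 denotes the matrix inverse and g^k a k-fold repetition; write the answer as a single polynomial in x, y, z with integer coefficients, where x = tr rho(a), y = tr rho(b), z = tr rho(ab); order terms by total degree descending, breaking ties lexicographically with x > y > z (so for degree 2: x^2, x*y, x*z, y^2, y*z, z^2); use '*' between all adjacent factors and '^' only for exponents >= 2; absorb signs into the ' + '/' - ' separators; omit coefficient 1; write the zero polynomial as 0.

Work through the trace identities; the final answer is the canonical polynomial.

next, tr(a b^2) = tr(b)*tr(a b) - tr(a) = y*z - x
and tr(b a b^2) = tr(b)*tr(a b^2) - tr(a b) = y^2*z - x*y - z
next, tr(b^3 a b) = tr(b)*tr(b a b^2) - tr(b a b) = y^3*z - x*y^2 - 2*y*z + x
and tr(a b a b) = tr(b a)*tr(b a) - tr(1) = z^2 - 2
tr(a b a) = tr(a)*tr(b a) - tr(b) = x*z - y
next, tr(a b^2 a b) = tr(b)*tr(a b a b) - tr(a b a) = y*z^2 - x*z - y
tr(a^2) = tr(a)*tr(a) - tr(1) = x^2 - 2
and tr(a b^2 a) = tr(b)*tr(a^2 b) - tr(a^2) = x*y*z - x^2 - y^2 + 2
tr(b a b^2 a b) = tr(b)*tr(a b^2 a b) - tr(a b^2 a) = y^2*z^2 - 2*x*y*z + x^2 - 2
next, tr(b a b^3 a b) = tr(b)*tr(b a b^2 a b) - tr(b a b^2 a) = y^3*z^2 - 2*x*y^2*z + x^2*y - y*z^2 + x*z - y
tr(a b a b a b) = tr(b a)*tr(b a b a) - tr(b^-1 a^-1) = z^3 - 3*z
next, tr(a b a b a) = tr(a)*tr(b a b a) - tr(b a b) = x*z^2 - y*z - x
tr(b a b a b a b) = tr(b)*tr(a b a b a b) - tr(a b a b a) = y*z^3 - x*z^2 - 2*y*z + x
and tr(b a b^3 a b a) = tr(b)*tr(b a b a b a b) - tr(b a b a b a) = y^2*z^3 - x*y*z^2 - 2*y^2*z - z^3 + x*y + 3*z
tr(a b^3 a b a^-1 b) = tr(b a b^3 a b)*tr(a) - tr(b a b^3 a b a) = x*y^3*z^2 - 2*x^2*y^2*z - y^2*z^3 + x^3*y + x^2*z + 2*y^2*z + z^3 - 2*x*y - 3*z
and tr(a^-1 b^-1 a b^3 a b) = tr(a b^3 a b a^-1)*tr(b) - tr(a b^3 a b a^-1 b) = -x*y^3*z^2 + 2*x^2*y^2*z + y^4*z + y^2*z^3 - x^3*y - x*y^3 - x^2*z - 4*y^2*z - z^3 + 3*x*y + 3*z
and tr(a b^3 a) = tr(b)*tr(a^2 b^2) - tr(a^2 b) = x*y^2*z - x^2*y - y^3 - x*z + 3*y
tr(a b^3 a b a^-2 b^-1) = tr(a^-1 b^-1 a b^3 a b)*tr(a) - tr(a^-1 b^-1 a b^3 a b a) = -x^2*y^3*z^2 + 2*x^3*y^2*z + x*y^4*z + x*y^2*z^3 - x^4*y - x^2*y^3 - x^3*z - 5*x*y^2*z - x*z^3 + 4*x^2*y + y^3 + 4*x*z - 3*y

-x^2*y^3*z^2 + 2*x^3*y^2*z + x*y^4*z + x*y^2*z^3 - x^4*y - x^2*y^3 - x^3*z - 5*x*y^2*z - x*z^3 + 4*x^2*y + y^3 + 4*x*z - 3*y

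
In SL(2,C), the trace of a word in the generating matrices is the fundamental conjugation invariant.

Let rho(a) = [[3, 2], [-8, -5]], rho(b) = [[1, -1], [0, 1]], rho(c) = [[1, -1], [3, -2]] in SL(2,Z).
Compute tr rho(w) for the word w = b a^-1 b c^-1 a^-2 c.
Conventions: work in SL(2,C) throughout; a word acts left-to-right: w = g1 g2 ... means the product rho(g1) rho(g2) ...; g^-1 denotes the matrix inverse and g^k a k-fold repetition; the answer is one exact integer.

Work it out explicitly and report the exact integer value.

334

rho(b) = [[1, -1], [0, 1]]
... * rho(a^-1) = [[-5, -2], [8, 3]]  ->  [[-13, -5], [8, 3]]
... * rho(b) = [[1, -1], [0, 1]]  ->  [[-13, 8], [8, -5]]
... * rho(c^-1) = [[-2, 1], [-3, 1]]  ->  [[2, -5], [-1, 3]]
... * rho(a^-1) = [[-5, -2], [8, 3]]  ->  [[-50, -19], [29, 11]]
... * rho(a^-1) = [[-5, -2], [8, 3]]  ->  [[98, 43], [-57, -25]]
... * rho(c) = [[1, -1], [3, -2]]  ->  [[227, -184], [-132, 107]]
tr = 227 + 107 = 334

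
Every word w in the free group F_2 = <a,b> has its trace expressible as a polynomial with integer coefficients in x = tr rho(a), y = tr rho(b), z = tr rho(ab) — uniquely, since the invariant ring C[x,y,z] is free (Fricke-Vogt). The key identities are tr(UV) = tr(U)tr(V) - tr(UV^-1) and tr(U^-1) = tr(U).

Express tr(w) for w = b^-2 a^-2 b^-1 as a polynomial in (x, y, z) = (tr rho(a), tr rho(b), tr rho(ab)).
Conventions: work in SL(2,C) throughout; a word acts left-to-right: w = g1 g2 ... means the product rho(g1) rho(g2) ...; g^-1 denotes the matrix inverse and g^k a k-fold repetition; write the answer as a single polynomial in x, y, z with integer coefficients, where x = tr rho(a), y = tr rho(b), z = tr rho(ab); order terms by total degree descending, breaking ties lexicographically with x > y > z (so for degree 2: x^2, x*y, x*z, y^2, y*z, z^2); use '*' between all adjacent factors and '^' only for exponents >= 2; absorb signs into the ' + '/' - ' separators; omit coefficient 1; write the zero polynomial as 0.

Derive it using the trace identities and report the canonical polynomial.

next, trace(b^-1) = trace(b) = y
trace(b^-1 a) = trace(a) trace(b) - trace(a b) = x*y - z
and trace(b^-1 a^-1) = trace(b^-1) trace(a) - trace(b^-1 a) = z
next, trace(b^-2 a^-1) = trace(b^-1 a^-1) trace(b) - trace(b^-1 a^-1 b) = y*z - x
trace(b^-2) = trace(b^-1) trace(b) - trace(1) = y^2 - 2
trace(b^-2 a^-2) = trace(b^-2 a^-1) trace(a) - trace(b^-2) = x*y*z - x^2 - y^2 + 2
trace(b^-1 a^-2) = trace(b^-1 a^-1) trace(a) - trace(b^-1) = x*z - y
next, trace(b^-2 a^-2 b^-1) = trace(b^-2 a^-2) trace(b) - trace(b^-2 a^-2 b) = x*y^2*z - x^2*y - y^3 - x*z + 3*y

x*y^2*z - x^2*y - y^3 - x*z + 3*y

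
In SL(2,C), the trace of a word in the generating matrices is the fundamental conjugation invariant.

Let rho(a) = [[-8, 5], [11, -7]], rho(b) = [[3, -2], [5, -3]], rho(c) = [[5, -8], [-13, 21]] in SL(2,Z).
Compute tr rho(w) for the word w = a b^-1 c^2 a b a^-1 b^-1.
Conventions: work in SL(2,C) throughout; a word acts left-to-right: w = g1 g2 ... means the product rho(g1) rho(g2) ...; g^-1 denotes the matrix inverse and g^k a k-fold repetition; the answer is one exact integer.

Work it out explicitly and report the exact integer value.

rho(a) = [[-8, 5], [11, -7]]
... * rho(b^-1) = [[-3, 2], [-5, 3]]  ->  [[-1, -1], [2, 1]]
... * rho(c) = [[5, -8], [-13, 21]]  ->  [[8, -13], [-3, 5]]
... * rho(c) = [[5, -8], [-13, 21]]  ->  [[209, -337], [-80, 129]]
... * rho(a) = [[-8, 5], [11, -7]]  ->  [[-5379, 3404], [2059, -1303]]
... * rho(b) = [[3, -2], [5, -3]]  ->  [[883, 546], [-338, -209]]
... * rho(a^-1) = [[-7, -5], [-11, -8]]  ->  [[-12187, -8783], [4665, 3362]]
... * rho(b^-1) = [[-3, 2], [-5, 3]]  ->  [[80476, -50723], [-30805, 19416]]
tr = 80476 + 19416 = 99892

99892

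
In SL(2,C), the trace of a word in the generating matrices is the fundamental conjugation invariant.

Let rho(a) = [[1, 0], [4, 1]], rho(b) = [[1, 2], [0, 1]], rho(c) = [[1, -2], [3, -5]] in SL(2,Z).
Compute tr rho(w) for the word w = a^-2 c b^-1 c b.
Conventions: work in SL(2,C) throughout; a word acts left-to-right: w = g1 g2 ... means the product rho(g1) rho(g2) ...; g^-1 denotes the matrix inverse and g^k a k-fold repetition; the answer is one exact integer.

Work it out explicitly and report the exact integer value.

10

rho(a^-1) = [[1, 0], [-4, 1]]
... * rho(a^-1) = [[1, 0], [-4, 1]]  ->  [[1, 0], [-8, 1]]
... * rho(c) = [[1, -2], [3, -5]]  ->  [[1, -2], [-5, 11]]
... * rho(b^-1) = [[1, -2], [0, 1]]  ->  [[1, -4], [-5, 21]]
... * rho(c) = [[1, -2], [3, -5]]  ->  [[-11, 18], [58, -95]]
... * rho(b) = [[1, 2], [0, 1]]  ->  [[-11, -4], [58, 21]]
tr = -11 + 21 = 10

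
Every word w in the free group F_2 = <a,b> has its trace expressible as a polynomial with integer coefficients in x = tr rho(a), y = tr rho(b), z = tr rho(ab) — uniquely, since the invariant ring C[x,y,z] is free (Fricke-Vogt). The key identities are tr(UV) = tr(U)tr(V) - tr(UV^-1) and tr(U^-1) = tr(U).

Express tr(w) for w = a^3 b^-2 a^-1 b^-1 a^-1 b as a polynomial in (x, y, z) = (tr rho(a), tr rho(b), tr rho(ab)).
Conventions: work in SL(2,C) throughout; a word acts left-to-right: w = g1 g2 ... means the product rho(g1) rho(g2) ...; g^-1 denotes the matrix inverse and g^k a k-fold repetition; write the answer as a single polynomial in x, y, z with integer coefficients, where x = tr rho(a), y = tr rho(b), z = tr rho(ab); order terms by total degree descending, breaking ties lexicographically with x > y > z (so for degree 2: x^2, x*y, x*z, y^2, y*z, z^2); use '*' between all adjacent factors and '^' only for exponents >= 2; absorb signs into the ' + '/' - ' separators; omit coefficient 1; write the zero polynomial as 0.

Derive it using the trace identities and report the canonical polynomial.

-x^3*y^2*z^2 + x^4*y*z + x^2*y^3*z + x^2*y*z^3 + x*y^2*z^2 - 4*x^2*y*z - y^3*z - y*z^3 - x^3 - x*z^2 + 3*y*z + 3*x

trace(a^2) = trace(a)*trace(a) - trace(1) = x^2 - 2
trace(a^3) = trace(a)*trace(a^2) - trace(a) = x^3 - 3*x
trace(b a^2) = trace(a)*trace(b a) - trace(b) = x*z - y
trace(b a^3) = trace(a)*trace(b a^2) - trace(b a) = x^2*z - x*y - z
trace(a b a^3) = trace(a)*trace(b a^3) - trace(b a^2) = x^3*z - x^2*y - 2*x*z + y
trace(b a b a) = trace(a b)*trace(a b) - trace(1)   [split at repeated a] = z^2 - 2
trace(b a b) = trace(b)*trace(a b) - trace(a) = y*z - x
trace(b a b a^2) = trace(a)*trace(b a b a) - trace(b a b) = x*z^2 - y*z - x
trace(a b a^3 b) = trace(a)*trace(b a b a^2) - trace(b a b a) = x^2*z^2 - x*y*z - x^2 - z^2 + 2
trace(b a^3 b^-1 a) = trace(a b a^3)*trace(b) - trace(a b a^3 b) = x^3*y*z - x^2*y^2 - x^2*z^2 - x*y*z + x^2 + y^2 + z^2 - 2
trace(b a^3 b^-1 a^-1) = trace(b a^3 b^-1)*trace(a) - trace(b a^3 b^-1 a) = -x^3*y*z + x^4 + x^2*y^2 + x^2*z^2 + x*y*z - 4*x^2 - y^2 - z^2 + 2
trace(a^-1 b a^3 b^-1 a^-1) = trace(b a^3 b^-1 a^-1)*trace(a) - trace(b a^3 b^-1) = -x^4*y*z + x^5 + x^3*y^2 + x^3*z^2 + x^2*y*z - 5*x^3 - x*y^2 - x*z^2 + 5*x
trace(b^2) = trace(b)*trace(b) - trace(1) = y^2 - 2
trace(b a^2 b) = trace(a)*trace(b^2 a) - trace(b^2) = x*y*z - x^2 - y^2 + 2
trace(b a^-1 b a^2) = trace(b a^2 b)*trace(a) - trace(b a^2 b a) = x^2*y*z - x^3 - x*y^2 - x*z^2 + y*z + 3*x
trace(b a^3 b) = trace(a)*trace(b^2 a^2) - trace(b^2 a) = x^2*y*z - x^3 - x*y^2 - y*z + 3*x
trace(b a^3 b^2) = trace(b)*trace(b a^3 b) - trace(b a^3) = x^2*y^2*z - x^3*y - x*y^3 - x^2*z - y^2*z + 4*x*y + z
trace(b a^3 b^2 a) = trace(b)*trace(a b a^3 b) - trace(a b a^3) = x^2*y*z^2 - x^3*z - x*y^2*z - y*z^2 + 2*x*z + y
trace(b a^-1 b a^3 b) = trace(b a^3 b^2)*trace(a) - trace(b a^3 b^2 a) = x^3*y^2*z - x^4*y - x^2*y^3 - x^2*y*z^2 + 4*x^2*y + y*z^2 - x*z - y
trace(b a b^2 a) = trace(b)*trace(a b a b) - trace(a b a) = y*z^2 - x*z - y
trace(b a b^2) = trace(b)*trace(a b^2) - trace(a b) = y^2*z - x*y - z
trace(b a b^2 a^2) = trace(a)*trace(b a b^2 a) - trace(b a b^2) = x*y*z^2 - x^2*z - y^2*z + z
trace(b a^3 b a b) = trace(a)*trace(b a b^2 a^2) - trace(b a b^2 a) = x^2*y*z^2 - x^3*z - x*y^2*z - y*z^2 + 2*x*z + y
trace(b a b a b a) = trace(b a b a)*trace(b a) - trace(a b)   [split at repeated b] = z^3 - 3*z
trace(b a b a b a^2) = trace(a)*trace(b a b a b a) - trace(b a b a b) = x*z^3 - y*z^2 - 2*x*z + y
trace(b a^3 b a b a) = trace(a)*trace(b a b a b a^2) - trace(b a b a b a) = x^2*z^3 - x*y*z^2 - 2*x^2*z - z^3 + x*y + 3*z
trace(b a^-1 b a^3 b a) = trace(b a^3 b a b)*trace(a) - trace(b a^3 b a b a) = x^3*y*z^2 - x^4*z - x^2*y^2*z - x^2*z^3 + 4*x^2*z + z^3 - 3*z
trace(a^-1 b a^-1 b a^3 b) = trace(b a^-1 b a^3 b)*trace(a) - trace(b a^-1 b a^3 b a) = x^4*y^2*z - x^5*y - x^3*y^3 - 2*x^3*y*z^2 + x^4*z + x^2*y^2*z + x^2*z^3 + 4*x^3*y + x*y*z^2 - 5*x^2*z - z^3 - x*y + 3*z
trace(a^-1 b a^3 b^-1 a^-1 b) = trace(a^-1 b a^-1 b a^3)*trace(b) - trace(a^-1 b a^-1 b a^3 b) = -x^4*y^2*z + x^5*y + x^3*y^3 + 2*x^3*y*z^2 - x^4*z - x^2*z^3 - 5*x^3*y - x*y^3 - 2*x*y*z^2 + 5*x^2*z + y^2*z + z^3 + 4*x*y - 3*z
trace(b^-1 a^-1 b^-1 a^-1 b a^3) = trace(a^-1 b a^3 b^-1 a^-1)*trace(b) - trace(a^-1 b a^3 b^-1 a^-1 b) = -x^3*y*z^2 + x^4*z + x^2*y^2*z + x^2*z^3 + x*y*z^2 - 5*x^2*z - y^2*z - z^3 + x*y + 3*z
trace(b a^2 b^-1 a) = trace(a b a^2)*trace(b) - trace(a b a^2 b) = x^2*y*z - x*y^2 - x*z^2 + x
trace(b^-1 a^-1 b a^2) = trace(b a^2 b^-1)*trace(a) - trace(b a^2 b^-1 a) = -x^2*y*z + x^3 + x*y^2 + x*z^2 - 3*x
trace(a^3 b^-2 a^-1 b^-1 a^-1 b) = trace(b^-1 a^-1 b^-1 a^-1 b a^3)*trace(b) - trace(b^-1 a^-1 b^-1 a^-1 b a^3 b) = -x^3*y^2*z^2 + x^4*y*z + x^2*y^3*z + x^2*y*z^3 + x*y^2*z^2 - 4*x^2*y*z - y^3*z - y*z^3 - x^3 - x*z^2 + 3*y*z + 3*x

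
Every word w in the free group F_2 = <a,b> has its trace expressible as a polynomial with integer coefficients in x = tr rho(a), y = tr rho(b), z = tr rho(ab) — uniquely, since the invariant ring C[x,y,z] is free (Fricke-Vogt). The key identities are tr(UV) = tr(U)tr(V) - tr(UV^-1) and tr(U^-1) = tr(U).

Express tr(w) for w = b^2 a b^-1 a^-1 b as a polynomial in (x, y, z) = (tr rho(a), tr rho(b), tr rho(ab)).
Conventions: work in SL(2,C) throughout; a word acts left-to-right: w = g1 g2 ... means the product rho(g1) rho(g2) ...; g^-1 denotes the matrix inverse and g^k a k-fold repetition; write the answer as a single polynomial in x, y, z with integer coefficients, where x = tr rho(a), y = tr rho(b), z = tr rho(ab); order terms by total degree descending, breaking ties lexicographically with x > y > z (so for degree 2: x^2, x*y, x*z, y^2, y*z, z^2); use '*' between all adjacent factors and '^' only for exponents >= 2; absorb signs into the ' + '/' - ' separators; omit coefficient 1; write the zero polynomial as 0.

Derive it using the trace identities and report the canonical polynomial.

-x*y^3*z + x^2*y^2 + y^4 + y^2*z^2 + x*y*z - x^2 - 4*y^2 - z^2 + 2

trace(b^2) = trace(b) trace(b) - trace(1) = y^2 - 2
trace(b^3) = trace(b) trace(b^2) - trace(b) = y^3 - 3*y
trace(a b^2) = trace(b) trace(a b) - trace(a) = y*z - x
trace(b^2 a b) = trace(b) trace(a b^2) - trace(a b) = y^2*z - x*y - z
use: trace(b^3 a b) = trace(b) trace(b^2 a b) - trace(b^2 a) = y^3*z - x*y^2 - 2*y*z + x
apply: trace(a b a b) = trace(a b) trace(a b) - trace(1) = z^2 - 2
trace(a b a) = trace(a) trace(b a) - trace(b) = x*z - y
apply: trace(a b a b^2) = trace(b) trace(a b a b) - trace(a b a) = y*z^2 - x*z - y
use: trace(b^3 a b a) = trace(b) trace(a b a b^2) - trace(a b a b) = y^2*z^2 - x*y*z - y^2 - z^2 + 2
apply: trace(a^-1 b^3 a b) = trace(b^3 a b) trace(a) - trace(b^3 a b a) = x*y^3*z - x^2*y^2 - y^2*z^2 - x*y*z + x^2 + y^2 + z^2 - 2
apply: trace(b^2 a b^-1 a^-1 b) = trace(a^-1 b^3 a) trace(b) - trace(a^-1 b^3 a b) = -x*y^3*z + x^2*y^2 + y^4 + y^2*z^2 + x*y*z - x^2 - 4*y^2 - z^2 + 2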